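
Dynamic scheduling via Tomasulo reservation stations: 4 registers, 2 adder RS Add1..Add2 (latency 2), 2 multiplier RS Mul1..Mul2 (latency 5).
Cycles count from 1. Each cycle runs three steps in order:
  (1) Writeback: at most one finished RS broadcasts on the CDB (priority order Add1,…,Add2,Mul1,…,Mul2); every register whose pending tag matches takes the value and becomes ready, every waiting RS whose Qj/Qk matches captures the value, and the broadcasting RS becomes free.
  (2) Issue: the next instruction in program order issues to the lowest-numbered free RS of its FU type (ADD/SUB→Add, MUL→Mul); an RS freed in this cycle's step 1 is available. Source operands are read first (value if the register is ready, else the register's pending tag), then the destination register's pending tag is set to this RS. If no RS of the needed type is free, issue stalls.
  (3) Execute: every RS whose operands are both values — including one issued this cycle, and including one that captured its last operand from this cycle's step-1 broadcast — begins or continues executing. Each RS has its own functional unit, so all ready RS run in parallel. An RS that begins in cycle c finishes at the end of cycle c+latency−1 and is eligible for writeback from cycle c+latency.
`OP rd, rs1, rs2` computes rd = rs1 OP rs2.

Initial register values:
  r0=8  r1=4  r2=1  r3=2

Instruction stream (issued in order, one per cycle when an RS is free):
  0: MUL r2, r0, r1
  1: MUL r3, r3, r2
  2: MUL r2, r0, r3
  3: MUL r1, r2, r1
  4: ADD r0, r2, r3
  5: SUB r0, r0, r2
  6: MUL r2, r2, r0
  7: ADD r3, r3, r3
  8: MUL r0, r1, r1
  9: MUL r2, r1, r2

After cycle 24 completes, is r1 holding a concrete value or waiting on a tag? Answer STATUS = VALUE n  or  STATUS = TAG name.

STATUS = VALUE 2048

cycle 1: issue MUL r2<-Mul1 // r0:8,r1:4,r2:Mul1,r3:2
cycle 2: issue MUL r3<-Mul2 // r0:8,r1:4,r2:Mul1,r3:Mul2
cycle 3: stall // r0:8,r1:4,r2:Mul1,r3:Mul2
cycle 4: stall // r0:8,r1:4,r2:Mul1,r3:Mul2
cycle 5: stall // r0:8,r1:4,r2:Mul1,r3:Mul2
cycle 6: CDB Mul1=32; issue MUL r2<-Mul1 // r0:8,r1:4,r2:Mul1,r3:Mul2
cycle 7: stall // r0:8,r1:4,r2:Mul1,r3:Mul2
cycle 8: stall // r0:8,r1:4,r2:Mul1,r3:Mul2
cycle 9: stall // r0:8,r1:4,r2:Mul1,r3:Mul2
cycle 10: stall // r0:8,r1:4,r2:Mul1,r3:Mul2
cycle 11: CDB Mul2=64; issue MUL r1<-Mul2 // r0:8,r1:Mul2,r2:Mul1,r3:64
cycle 12: issue ADD r0<-Add1 // r0:Add1,r1:Mul2,r2:Mul1,r3:64
cycle 13: issue SUB r0<-Add2 // r0:Add2,r1:Mul2,r2:Mul1,r3:64
cycle 14: stall // r0:Add2,r1:Mul2,r2:Mul1,r3:64
cycle 15: stall // r0:Add2,r1:Mul2,r2:Mul1,r3:64
cycle 16: CDB Mul1=512; issue MUL r2<-Mul1 // r0:Add2,r1:Mul2,r2:Mul1,r3:64
cycle 17: stall // r0:Add2,r1:Mul2,r2:Mul1,r3:64
cycle 18: CDB Add1=576; issue ADD r3<-Add1 // r0:Add2,r1:Mul2,r2:Mul1,r3:Add1
cycle 19: stall // r0:Add2,r1:Mul2,r2:Mul1,r3:Add1
cycle 20: CDB Add1=128; stall // r0:Add2,r1:Mul2,r2:Mul1,r3:128
cycle 21: CDB Add2=64; stall // r0:64,r1:Mul2,r2:Mul1,r3:128
cycle 22: CDB Mul2=2048; issue MUL r0<-Mul2 // r0:Mul2,r1:2048,r2:Mul1,r3:128
cycle 23: stall // r0:Mul2,r1:2048,r2:Mul1,r3:128
cycle 24: stall // r0:Mul2,r1:2048,r2:Mul1,r3:128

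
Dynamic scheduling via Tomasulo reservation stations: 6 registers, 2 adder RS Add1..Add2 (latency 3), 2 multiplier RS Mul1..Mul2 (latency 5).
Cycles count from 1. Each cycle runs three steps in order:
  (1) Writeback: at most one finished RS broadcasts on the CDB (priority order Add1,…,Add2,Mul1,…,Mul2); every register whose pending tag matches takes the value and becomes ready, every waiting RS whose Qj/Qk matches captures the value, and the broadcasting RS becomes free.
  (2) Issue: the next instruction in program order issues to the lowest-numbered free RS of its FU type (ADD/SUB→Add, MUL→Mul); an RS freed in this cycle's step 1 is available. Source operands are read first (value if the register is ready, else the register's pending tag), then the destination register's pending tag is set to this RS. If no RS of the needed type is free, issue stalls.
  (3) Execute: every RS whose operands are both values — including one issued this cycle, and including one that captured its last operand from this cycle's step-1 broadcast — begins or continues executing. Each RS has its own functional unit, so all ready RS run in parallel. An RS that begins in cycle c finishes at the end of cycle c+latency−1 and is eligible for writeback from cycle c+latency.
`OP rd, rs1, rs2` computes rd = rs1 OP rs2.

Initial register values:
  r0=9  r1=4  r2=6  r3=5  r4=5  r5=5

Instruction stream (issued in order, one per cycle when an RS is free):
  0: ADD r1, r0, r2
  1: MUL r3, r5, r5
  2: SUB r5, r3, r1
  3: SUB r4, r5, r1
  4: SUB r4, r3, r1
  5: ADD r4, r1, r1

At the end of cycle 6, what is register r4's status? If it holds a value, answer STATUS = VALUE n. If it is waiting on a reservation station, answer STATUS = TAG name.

c1: issue ADD r1<-Add1 | r0:9,r1:Add1,r2:6,r3:5,r4:5,r5:5
c2: issue MUL r3<-Mul1 | r0:9,r1:Add1,r2:6,r3:Mul1,r4:5,r5:5
c3: issue SUB r5<-Add2 | r0:9,r1:Add1,r2:6,r3:Mul1,r4:5,r5:Add2
c4: CDB Add1=15; issue SUB r4<-Add1 | r0:9,r1:15,r2:6,r3:Mul1,r4:Add1,r5:Add2
c5: stall | r0:9,r1:15,r2:6,r3:Mul1,r4:Add1,r5:Add2
c6: stall | r0:9,r1:15,r2:6,r3:Mul1,r4:Add1,r5:Add2

STATUS = TAG Add1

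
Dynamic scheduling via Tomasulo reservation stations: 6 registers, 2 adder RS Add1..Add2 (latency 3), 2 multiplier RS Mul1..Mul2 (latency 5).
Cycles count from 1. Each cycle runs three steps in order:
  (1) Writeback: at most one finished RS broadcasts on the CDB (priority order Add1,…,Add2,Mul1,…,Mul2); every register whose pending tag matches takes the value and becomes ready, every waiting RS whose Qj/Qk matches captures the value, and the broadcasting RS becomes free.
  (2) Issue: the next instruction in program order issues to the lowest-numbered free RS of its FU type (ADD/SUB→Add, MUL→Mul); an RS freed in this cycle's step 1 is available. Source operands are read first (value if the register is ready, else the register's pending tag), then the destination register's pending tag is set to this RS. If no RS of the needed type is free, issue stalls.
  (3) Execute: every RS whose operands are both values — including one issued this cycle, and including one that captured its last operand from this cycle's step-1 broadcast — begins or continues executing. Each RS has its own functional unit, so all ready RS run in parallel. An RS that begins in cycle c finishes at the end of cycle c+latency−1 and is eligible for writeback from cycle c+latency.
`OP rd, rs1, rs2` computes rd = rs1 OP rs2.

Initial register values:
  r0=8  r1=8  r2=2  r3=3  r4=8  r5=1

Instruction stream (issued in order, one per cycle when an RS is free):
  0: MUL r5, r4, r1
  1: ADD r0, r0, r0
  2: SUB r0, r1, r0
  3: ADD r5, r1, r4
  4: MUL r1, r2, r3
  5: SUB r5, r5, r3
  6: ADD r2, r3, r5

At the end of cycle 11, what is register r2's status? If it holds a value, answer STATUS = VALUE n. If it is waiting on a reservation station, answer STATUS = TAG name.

cycle 1: issue MUL r5<-Mul1 // r0:8,r1:8,r2:2,r3:3,r4:8,r5:Mul1
cycle 2: issue ADD r0<-Add1 // r0:Add1,r1:8,r2:2,r3:3,r4:8,r5:Mul1
cycle 3: issue SUB r0<-Add2 // r0:Add2,r1:8,r2:2,r3:3,r4:8,r5:Mul1
cycle 4: stall // r0:Add2,r1:8,r2:2,r3:3,r4:8,r5:Mul1
cycle 5: CDB Add1=16; issue ADD r5<-Add1 // r0:Add2,r1:8,r2:2,r3:3,r4:8,r5:Add1
cycle 6: CDB Mul1=64; issue MUL r1<-Mul1 // r0:Add2,r1:Mul1,r2:2,r3:3,r4:8,r5:Add1
cycle 7: stall // r0:Add2,r1:Mul1,r2:2,r3:3,r4:8,r5:Add1
cycle 8: CDB Add1=16; issue SUB r5<-Add1 // r0:Add2,r1:Mul1,r2:2,r3:3,r4:8,r5:Add1
cycle 9: CDB Add2=-8; issue ADD r2<-Add2 // r0:-8,r1:Mul1,r2:Add2,r3:3,r4:8,r5:Add1
cycle 10: - // r0:-8,r1:Mul1,r2:Add2,r3:3,r4:8,r5:Add1
cycle 11: CDB Add1=13 // r0:-8,r1:Mul1,r2:Add2,r3:3,r4:8,r5:13

STATUS = TAG Add2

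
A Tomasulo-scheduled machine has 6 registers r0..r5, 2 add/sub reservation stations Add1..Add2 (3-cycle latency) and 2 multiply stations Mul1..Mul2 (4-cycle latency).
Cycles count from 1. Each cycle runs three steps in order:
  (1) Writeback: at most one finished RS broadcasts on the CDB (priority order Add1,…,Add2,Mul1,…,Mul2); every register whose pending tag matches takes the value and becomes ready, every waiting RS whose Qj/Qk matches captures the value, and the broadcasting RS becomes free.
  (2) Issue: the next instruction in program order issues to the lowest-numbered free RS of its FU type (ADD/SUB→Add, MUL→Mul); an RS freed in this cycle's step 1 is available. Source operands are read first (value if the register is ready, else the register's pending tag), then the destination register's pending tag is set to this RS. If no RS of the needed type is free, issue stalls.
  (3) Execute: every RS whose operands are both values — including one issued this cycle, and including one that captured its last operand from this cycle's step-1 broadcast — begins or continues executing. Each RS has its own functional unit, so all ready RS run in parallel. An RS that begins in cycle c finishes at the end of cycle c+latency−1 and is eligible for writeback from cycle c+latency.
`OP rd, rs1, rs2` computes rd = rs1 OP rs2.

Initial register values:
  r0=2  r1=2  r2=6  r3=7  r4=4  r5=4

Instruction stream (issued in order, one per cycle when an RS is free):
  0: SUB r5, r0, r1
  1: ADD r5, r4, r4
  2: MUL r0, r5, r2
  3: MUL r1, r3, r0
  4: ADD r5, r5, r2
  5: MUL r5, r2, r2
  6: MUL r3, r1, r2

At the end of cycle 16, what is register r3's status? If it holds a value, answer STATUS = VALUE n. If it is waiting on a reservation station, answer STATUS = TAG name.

STATUS = TAG Mul1

c1: issue SUB r5<-Add1 | r0:2,r1:2,r2:6,r3:7,r4:4,r5:Add1
c2: issue ADD r5<-Add2 | r0:2,r1:2,r2:6,r3:7,r4:4,r5:Add2
c3: issue MUL r0<-Mul1 | r0:Mul1,r1:2,r2:6,r3:7,r4:4,r5:Add2
c4: CDB Add1=0; issue MUL r1<-Mul2 | r0:Mul1,r1:Mul2,r2:6,r3:7,r4:4,r5:Add2
c5: CDB Add2=8; issue ADD r5<-Add1 | r0:Mul1,r1:Mul2,r2:6,r3:7,r4:4,r5:Add1
c6: stall | r0:Mul1,r1:Mul2,r2:6,r3:7,r4:4,r5:Add1
c7: stall | r0:Mul1,r1:Mul2,r2:6,r3:7,r4:4,r5:Add1
c8: CDB Add1=14; stall | r0:Mul1,r1:Mul2,r2:6,r3:7,r4:4,r5:14
c9: CDB Mul1=48; issue MUL r5<-Mul1 | r0:48,r1:Mul2,r2:6,r3:7,r4:4,r5:Mul1
c10: stall | r0:48,r1:Mul2,r2:6,r3:7,r4:4,r5:Mul1
c11: stall | r0:48,r1:Mul2,r2:6,r3:7,r4:4,r5:Mul1
c12: stall | r0:48,r1:Mul2,r2:6,r3:7,r4:4,r5:Mul1
c13: CDB Mul1=36; issue MUL r3<-Mul1 | r0:48,r1:Mul2,r2:6,r3:Mul1,r4:4,r5:36
c14: CDB Mul2=336 | r0:48,r1:336,r2:6,r3:Mul1,r4:4,r5:36
c15: - | r0:48,r1:336,r2:6,r3:Mul1,r4:4,r5:36
c16: - | r0:48,r1:336,r2:6,r3:Mul1,r4:4,r5:36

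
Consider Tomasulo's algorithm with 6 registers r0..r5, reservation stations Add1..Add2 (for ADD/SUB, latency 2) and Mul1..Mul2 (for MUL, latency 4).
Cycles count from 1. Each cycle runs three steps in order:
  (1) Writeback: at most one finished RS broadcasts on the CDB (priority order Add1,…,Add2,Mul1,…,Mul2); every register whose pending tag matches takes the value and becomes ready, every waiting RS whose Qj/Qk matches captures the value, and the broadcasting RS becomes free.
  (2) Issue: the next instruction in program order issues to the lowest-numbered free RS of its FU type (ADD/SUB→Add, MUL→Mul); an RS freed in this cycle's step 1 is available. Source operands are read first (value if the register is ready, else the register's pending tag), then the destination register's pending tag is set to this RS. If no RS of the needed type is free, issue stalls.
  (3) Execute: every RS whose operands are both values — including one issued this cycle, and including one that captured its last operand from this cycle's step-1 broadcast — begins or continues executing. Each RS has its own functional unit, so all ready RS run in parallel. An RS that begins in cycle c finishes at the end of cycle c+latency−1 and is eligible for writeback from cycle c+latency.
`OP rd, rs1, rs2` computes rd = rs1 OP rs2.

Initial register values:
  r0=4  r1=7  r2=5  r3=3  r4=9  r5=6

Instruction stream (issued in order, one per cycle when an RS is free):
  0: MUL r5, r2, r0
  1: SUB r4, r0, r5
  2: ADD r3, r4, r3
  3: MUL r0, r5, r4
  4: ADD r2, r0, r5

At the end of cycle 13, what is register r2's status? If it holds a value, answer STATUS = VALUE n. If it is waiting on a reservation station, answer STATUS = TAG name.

  c1: issue MUL r5<-Mul1  regs: r0:4,r1:7,r2:5,r3:3,r4:9,r5:Mul1
  c2: issue SUB r4<-Add1  regs: r0:4,r1:7,r2:5,r3:3,r4:Add1,r5:Mul1
  c3: issue ADD r3<-Add2  regs: r0:4,r1:7,r2:5,r3:Add2,r4:Add1,r5:Mul1
  c4: issue MUL r0<-Mul2  regs: r0:Mul2,r1:7,r2:5,r3:Add2,r4:Add1,r5:Mul1
  c5: CDB Mul1=20; stall  regs: r0:Mul2,r1:7,r2:5,r3:Add2,r4:Add1,r5:20
  c6: stall  regs: r0:Mul2,r1:7,r2:5,r3:Add2,r4:Add1,r5:20
  c7: CDB Add1=-16; issue ADD r2<-Add1  regs: r0:Mul2,r1:7,r2:Add1,r3:Add2,r4:-16,r5:20
  c8: -  regs: r0:Mul2,r1:7,r2:Add1,r3:Add2,r4:-16,r5:20
  c9: CDB Add2=-13  regs: r0:Mul2,r1:7,r2:Add1,r3:-13,r4:-16,r5:20
  c10: -  regs: r0:Mul2,r1:7,r2:Add1,r3:-13,r4:-16,r5:20
  c11: CDB Mul2=-320  regs: r0:-320,r1:7,r2:Add1,r3:-13,r4:-16,r5:20
  c12: -  regs: r0:-320,r1:7,r2:Add1,r3:-13,r4:-16,r5:20
  c13: CDB Add1=-300  regs: r0:-320,r1:7,r2:-300,r3:-13,r4:-16,r5:20

STATUS = VALUE -300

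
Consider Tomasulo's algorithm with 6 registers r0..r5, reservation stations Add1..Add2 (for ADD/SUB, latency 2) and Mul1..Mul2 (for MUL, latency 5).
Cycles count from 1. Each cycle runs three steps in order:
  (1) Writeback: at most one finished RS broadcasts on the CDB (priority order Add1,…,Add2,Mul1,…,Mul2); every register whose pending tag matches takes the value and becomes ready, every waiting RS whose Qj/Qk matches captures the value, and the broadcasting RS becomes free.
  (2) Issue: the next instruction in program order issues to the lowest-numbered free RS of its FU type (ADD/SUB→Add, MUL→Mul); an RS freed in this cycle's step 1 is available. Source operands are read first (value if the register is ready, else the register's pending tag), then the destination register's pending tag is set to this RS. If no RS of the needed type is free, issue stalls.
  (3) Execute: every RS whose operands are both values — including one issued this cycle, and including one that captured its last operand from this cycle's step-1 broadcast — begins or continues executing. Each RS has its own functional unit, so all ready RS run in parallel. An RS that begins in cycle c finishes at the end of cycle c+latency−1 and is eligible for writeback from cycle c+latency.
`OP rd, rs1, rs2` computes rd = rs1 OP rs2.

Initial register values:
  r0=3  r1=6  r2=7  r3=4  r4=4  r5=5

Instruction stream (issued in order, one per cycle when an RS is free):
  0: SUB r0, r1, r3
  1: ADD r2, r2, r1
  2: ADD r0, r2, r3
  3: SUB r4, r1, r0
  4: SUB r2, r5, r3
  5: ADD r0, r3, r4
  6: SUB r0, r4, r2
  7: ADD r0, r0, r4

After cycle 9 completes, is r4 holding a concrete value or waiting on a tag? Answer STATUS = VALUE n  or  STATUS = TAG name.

c1: issue SUB r0<-Add1 | r0:Add1,r1:6,r2:7,r3:4,r4:4,r5:5
c2: issue ADD r2<-Add2 | r0:Add1,r1:6,r2:Add2,r3:4,r4:4,r5:5
c3: CDB Add1=2; issue ADD r0<-Add1 | r0:Add1,r1:6,r2:Add2,r3:4,r4:4,r5:5
c4: CDB Add2=13; issue SUB r4<-Add2 | r0:Add1,r1:6,r2:13,r3:4,r4:Add2,r5:5
c5: stall | r0:Add1,r1:6,r2:13,r3:4,r4:Add2,r5:5
c6: CDB Add1=17; issue SUB r2<-Add1 | r0:17,r1:6,r2:Add1,r3:4,r4:Add2,r5:5
c7: stall | r0:17,r1:6,r2:Add1,r3:4,r4:Add2,r5:5
c8: CDB Add1=1; issue ADD r0<-Add1 | r0:Add1,r1:6,r2:1,r3:4,r4:Add2,r5:5
c9: CDB Add2=-11; issue SUB r0<-Add2 | r0:Add2,r1:6,r2:1,r3:4,r4:-11,r5:5

STATUS = VALUE -11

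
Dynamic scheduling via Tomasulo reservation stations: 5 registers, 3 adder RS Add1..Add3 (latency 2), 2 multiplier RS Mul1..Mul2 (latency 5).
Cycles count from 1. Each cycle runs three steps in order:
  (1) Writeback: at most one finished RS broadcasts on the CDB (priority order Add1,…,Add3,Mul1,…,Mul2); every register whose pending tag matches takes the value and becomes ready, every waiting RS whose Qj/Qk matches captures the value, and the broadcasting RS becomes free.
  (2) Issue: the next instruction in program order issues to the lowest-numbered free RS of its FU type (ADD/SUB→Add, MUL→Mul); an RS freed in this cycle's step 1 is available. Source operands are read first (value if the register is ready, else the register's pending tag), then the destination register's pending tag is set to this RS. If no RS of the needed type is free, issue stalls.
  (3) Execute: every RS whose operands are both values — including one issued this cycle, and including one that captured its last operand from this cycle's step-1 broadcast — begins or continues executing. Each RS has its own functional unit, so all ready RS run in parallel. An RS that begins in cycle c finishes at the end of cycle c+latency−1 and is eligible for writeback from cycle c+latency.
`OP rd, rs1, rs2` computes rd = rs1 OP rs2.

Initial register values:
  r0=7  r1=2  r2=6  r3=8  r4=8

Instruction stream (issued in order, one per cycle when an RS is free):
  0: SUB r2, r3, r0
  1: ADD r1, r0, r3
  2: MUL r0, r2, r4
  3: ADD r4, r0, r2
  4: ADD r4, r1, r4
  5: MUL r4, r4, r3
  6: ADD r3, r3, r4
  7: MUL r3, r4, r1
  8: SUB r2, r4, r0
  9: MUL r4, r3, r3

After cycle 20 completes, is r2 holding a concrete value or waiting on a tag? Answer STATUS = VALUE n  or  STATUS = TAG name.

STATUS = VALUE 184

  c1: issue SUB r2<-Add1  regs: r0:7,r1:2,r2:Add1,r3:8,r4:8
  c2: issue ADD r1<-Add2  regs: r0:7,r1:Add2,r2:Add1,r3:8,r4:8
  c3: CDB Add1=1; issue MUL r0<-Mul1  regs: r0:Mul1,r1:Add2,r2:1,r3:8,r4:8
  c4: CDB Add2=15; issue ADD r4<-Add1  regs: r0:Mul1,r1:15,r2:1,r3:8,r4:Add1
  c5: issue ADD r4<-Add2  regs: r0:Mul1,r1:15,r2:1,r3:8,r4:Add2
  c6: issue MUL r4<-Mul2  regs: r0:Mul1,r1:15,r2:1,r3:8,r4:Mul2
  c7: issue ADD r3<-Add3  regs: r0:Mul1,r1:15,r2:1,r3:Add3,r4:Mul2
  c8: CDB Mul1=8; issue MUL r3<-Mul1  regs: r0:8,r1:15,r2:1,r3:Mul1,r4:Mul2
  c9: stall  regs: r0:8,r1:15,r2:1,r3:Mul1,r4:Mul2
  c10: CDB Add1=9; issue SUB r2<-Add1  regs: r0:8,r1:15,r2:Add1,r3:Mul1,r4:Mul2
  c11: stall  regs: r0:8,r1:15,r2:Add1,r3:Mul1,r4:Mul2
  c12: CDB Add2=24; stall  regs: r0:8,r1:15,r2:Add1,r3:Mul1,r4:Mul2
  c13: stall  regs: r0:8,r1:15,r2:Add1,r3:Mul1,r4:Mul2
  c14: stall  regs: r0:8,r1:15,r2:Add1,r3:Mul1,r4:Mul2
  c15: stall  regs: r0:8,r1:15,r2:Add1,r3:Mul1,r4:Mul2
  c16: stall  regs: r0:8,r1:15,r2:Add1,r3:Mul1,r4:Mul2
  c17: CDB Mul2=192; issue MUL r4<-Mul2  regs: r0:8,r1:15,r2:Add1,r3:Mul1,r4:Mul2
  c18: -  regs: r0:8,r1:15,r2:Add1,r3:Mul1,r4:Mul2
  c19: CDB Add1=184  regs: r0:8,r1:15,r2:184,r3:Mul1,r4:Mul2
  c20: CDB Add3=200  regs: r0:8,r1:15,r2:184,r3:Mul1,r4:Mul2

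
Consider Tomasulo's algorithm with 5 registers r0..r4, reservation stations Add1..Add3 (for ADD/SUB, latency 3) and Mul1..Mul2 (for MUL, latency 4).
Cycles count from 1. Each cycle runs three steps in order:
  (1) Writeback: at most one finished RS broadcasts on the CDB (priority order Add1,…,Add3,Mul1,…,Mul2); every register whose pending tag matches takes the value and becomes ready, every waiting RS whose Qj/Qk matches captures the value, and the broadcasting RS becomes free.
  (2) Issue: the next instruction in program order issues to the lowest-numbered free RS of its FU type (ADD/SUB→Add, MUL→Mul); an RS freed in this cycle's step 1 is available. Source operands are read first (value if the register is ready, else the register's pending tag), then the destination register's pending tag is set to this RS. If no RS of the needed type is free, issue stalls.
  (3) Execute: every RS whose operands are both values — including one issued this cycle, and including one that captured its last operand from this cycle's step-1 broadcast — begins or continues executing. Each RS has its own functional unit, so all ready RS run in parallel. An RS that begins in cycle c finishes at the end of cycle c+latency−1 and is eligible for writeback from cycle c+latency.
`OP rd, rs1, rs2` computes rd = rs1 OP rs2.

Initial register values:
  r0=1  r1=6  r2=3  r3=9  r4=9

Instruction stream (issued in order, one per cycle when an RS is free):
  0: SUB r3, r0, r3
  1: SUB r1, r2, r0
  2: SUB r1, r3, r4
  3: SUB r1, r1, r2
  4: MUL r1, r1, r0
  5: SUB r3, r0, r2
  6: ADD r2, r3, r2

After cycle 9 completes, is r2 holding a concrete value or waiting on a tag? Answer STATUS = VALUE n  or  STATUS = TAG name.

  c1: issue SUB r3<-Add1  regs: r0:1,r1:6,r2:3,r3:Add1,r4:9
  c2: issue SUB r1<-Add2  regs: r0:1,r1:Add2,r2:3,r3:Add1,r4:9
  c3: issue SUB r1<-Add3  regs: r0:1,r1:Add3,r2:3,r3:Add1,r4:9
  c4: CDB Add1=-8; issue SUB r1<-Add1  regs: r0:1,r1:Add1,r2:3,r3:-8,r4:9
  c5: CDB Add2=2; issue MUL r1<-Mul1  regs: r0:1,r1:Mul1,r2:3,r3:-8,r4:9
  c6: issue SUB r3<-Add2  regs: r0:1,r1:Mul1,r2:3,r3:Add2,r4:9
  c7: CDB Add3=-17; issue ADD r2<-Add3  regs: r0:1,r1:Mul1,r2:Add3,r3:Add2,r4:9
  c8: -  regs: r0:1,r1:Mul1,r2:Add3,r3:Add2,r4:9
  c9: CDB Add2=-2  regs: r0:1,r1:Mul1,r2:Add3,r3:-2,r4:9

STATUS = TAG Add3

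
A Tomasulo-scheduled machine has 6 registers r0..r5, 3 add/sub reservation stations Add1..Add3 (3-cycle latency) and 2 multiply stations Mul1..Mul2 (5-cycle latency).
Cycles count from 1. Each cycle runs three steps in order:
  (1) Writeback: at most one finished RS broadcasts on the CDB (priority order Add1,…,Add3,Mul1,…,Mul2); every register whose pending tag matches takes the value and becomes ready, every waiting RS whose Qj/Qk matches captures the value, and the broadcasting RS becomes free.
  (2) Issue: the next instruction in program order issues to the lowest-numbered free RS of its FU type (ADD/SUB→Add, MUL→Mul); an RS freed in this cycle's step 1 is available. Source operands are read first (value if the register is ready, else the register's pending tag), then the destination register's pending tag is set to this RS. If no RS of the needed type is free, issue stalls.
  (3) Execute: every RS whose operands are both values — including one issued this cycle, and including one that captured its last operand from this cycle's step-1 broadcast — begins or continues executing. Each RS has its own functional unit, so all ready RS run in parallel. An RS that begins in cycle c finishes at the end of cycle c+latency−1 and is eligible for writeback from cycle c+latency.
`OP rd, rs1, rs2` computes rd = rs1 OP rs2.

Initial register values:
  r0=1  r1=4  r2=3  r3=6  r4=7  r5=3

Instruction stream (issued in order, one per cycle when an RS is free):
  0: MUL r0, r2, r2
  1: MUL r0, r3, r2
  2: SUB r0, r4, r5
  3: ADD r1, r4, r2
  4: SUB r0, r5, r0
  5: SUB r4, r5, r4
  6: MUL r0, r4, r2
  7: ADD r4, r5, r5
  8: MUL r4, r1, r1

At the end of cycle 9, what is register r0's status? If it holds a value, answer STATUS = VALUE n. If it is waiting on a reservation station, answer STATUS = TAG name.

c1: issue MUL r0<-Mul1 | r0:Mul1,r1:4,r2:3,r3:6,r4:7,r5:3
c2: issue MUL r0<-Mul2 | r0:Mul2,r1:4,r2:3,r3:6,r4:7,r5:3
c3: issue SUB r0<-Add1 | r0:Add1,r1:4,r2:3,r3:6,r4:7,r5:3
c4: issue ADD r1<-Add2 | r0:Add1,r1:Add2,r2:3,r3:6,r4:7,r5:3
c5: issue SUB r0<-Add3 | r0:Add3,r1:Add2,r2:3,r3:6,r4:7,r5:3
c6: CDB Add1=4; issue SUB r4<-Add1 | r0:Add3,r1:Add2,r2:3,r3:6,r4:Add1,r5:3
c7: CDB Add2=10; stall | r0:Add3,r1:10,r2:3,r3:6,r4:Add1,r5:3
c8: CDB Mul1=9; issue MUL r0<-Mul1 | r0:Mul1,r1:10,r2:3,r3:6,r4:Add1,r5:3
c9: CDB Add1=-4; issue ADD r4<-Add1 | r0:Mul1,r1:10,r2:3,r3:6,r4:Add1,r5:3

STATUS = TAG Mul1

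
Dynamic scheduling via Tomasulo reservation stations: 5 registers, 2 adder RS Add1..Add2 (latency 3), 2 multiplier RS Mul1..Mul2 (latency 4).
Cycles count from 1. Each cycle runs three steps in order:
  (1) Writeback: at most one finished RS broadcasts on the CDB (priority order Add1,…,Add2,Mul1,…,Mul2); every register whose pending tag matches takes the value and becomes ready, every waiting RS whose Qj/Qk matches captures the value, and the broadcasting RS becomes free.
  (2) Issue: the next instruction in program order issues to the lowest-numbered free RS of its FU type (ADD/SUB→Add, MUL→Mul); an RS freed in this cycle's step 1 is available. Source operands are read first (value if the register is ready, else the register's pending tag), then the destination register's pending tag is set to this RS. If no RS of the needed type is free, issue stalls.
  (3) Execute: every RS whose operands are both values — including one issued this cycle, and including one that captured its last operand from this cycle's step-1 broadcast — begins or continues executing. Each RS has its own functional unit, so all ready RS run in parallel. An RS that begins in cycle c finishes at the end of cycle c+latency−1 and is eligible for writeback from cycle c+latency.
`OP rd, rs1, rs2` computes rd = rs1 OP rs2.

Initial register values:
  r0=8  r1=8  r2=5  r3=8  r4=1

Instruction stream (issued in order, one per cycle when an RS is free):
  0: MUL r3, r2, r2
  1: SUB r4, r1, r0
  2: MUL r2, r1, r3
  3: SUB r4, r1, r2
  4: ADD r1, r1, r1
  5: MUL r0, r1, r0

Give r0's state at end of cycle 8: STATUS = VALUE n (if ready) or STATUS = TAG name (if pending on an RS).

STATUS = TAG Mul1

  c1: issue MUL r3<-Mul1  regs: r0:8,r1:8,r2:5,r3:Mul1,r4:1
  c2: issue SUB r4<-Add1  regs: r0:8,r1:8,r2:5,r3:Mul1,r4:Add1
  c3: issue MUL r2<-Mul2  regs: r0:8,r1:8,r2:Mul2,r3:Mul1,r4:Add1
  c4: issue SUB r4<-Add2  regs: r0:8,r1:8,r2:Mul2,r3:Mul1,r4:Add2
  c5: CDB Add1=0; issue ADD r1<-Add1  regs: r0:8,r1:Add1,r2:Mul2,r3:Mul1,r4:Add2
  c6: CDB Mul1=25; issue MUL r0<-Mul1  regs: r0:Mul1,r1:Add1,r2:Mul2,r3:25,r4:Add2
  c7: -  regs: r0:Mul1,r1:Add1,r2:Mul2,r3:25,r4:Add2
  c8: CDB Add1=16  regs: r0:Mul1,r1:16,r2:Mul2,r3:25,r4:Add2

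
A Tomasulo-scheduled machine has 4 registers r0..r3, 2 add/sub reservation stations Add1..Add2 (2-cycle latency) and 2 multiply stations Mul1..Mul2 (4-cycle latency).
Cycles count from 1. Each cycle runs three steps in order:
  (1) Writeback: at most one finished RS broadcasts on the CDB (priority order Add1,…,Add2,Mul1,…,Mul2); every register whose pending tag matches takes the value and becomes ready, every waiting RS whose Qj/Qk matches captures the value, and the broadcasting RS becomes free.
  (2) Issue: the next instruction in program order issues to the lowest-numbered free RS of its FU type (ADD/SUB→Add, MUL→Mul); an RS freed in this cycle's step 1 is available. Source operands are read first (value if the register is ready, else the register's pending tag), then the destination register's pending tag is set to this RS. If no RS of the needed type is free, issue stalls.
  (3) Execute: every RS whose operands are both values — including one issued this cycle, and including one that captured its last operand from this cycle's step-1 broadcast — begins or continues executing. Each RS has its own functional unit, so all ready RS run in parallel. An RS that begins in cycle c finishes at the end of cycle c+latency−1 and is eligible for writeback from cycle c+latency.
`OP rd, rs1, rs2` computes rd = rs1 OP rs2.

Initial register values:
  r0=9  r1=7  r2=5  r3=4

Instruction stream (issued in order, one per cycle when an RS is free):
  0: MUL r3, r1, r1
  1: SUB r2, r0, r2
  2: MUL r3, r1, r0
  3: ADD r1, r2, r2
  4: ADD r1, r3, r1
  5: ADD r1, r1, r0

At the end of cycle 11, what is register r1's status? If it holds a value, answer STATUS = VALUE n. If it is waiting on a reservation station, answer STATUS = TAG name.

cycle 1: issue MUL r3<-Mul1 // r0:9,r1:7,r2:5,r3:Mul1
cycle 2: issue SUB r2<-Add1 // r0:9,r1:7,r2:Add1,r3:Mul1
cycle 3: issue MUL r3<-Mul2 // r0:9,r1:7,r2:Add1,r3:Mul2
cycle 4: CDB Add1=4; issue ADD r1<-Add1 // r0:9,r1:Add1,r2:4,r3:Mul2
cycle 5: CDB Mul1=49; issue ADD r1<-Add2 // r0:9,r1:Add2,r2:4,r3:Mul2
cycle 6: CDB Add1=8; issue ADD r1<-Add1 // r0:9,r1:Add1,r2:4,r3:Mul2
cycle 7: CDB Mul2=63 // r0:9,r1:Add1,r2:4,r3:63
cycle 8: - // r0:9,r1:Add1,r2:4,r3:63
cycle 9: CDB Add2=71 // r0:9,r1:Add1,r2:4,r3:63
cycle 10: - // r0:9,r1:Add1,r2:4,r3:63
cycle 11: CDB Add1=80 // r0:9,r1:80,r2:4,r3:63

STATUS = VALUE 80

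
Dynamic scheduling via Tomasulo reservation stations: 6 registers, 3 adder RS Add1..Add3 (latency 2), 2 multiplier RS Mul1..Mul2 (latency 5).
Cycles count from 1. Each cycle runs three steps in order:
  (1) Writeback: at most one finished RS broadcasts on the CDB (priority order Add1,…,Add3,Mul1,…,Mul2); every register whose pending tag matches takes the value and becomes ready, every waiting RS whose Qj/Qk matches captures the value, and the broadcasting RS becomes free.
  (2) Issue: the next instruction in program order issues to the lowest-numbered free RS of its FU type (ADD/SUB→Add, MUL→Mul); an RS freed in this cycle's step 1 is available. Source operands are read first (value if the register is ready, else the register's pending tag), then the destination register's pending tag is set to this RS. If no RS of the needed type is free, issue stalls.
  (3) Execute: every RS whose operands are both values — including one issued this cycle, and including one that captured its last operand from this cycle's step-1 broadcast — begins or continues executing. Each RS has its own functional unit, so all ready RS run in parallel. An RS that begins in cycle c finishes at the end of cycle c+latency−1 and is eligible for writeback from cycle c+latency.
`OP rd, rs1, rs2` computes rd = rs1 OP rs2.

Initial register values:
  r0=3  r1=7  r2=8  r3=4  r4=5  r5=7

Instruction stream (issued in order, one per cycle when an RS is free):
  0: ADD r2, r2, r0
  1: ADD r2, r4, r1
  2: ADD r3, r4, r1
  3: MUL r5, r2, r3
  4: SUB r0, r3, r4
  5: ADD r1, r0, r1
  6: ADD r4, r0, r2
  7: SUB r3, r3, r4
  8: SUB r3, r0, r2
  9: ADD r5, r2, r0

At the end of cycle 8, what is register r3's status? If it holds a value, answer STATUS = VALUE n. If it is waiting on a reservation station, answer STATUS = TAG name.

STATUS = TAG Add3

c1: issue ADD r2<-Add1 | r0:3,r1:7,r2:Add1,r3:4,r4:5,r5:7
c2: issue ADD r2<-Add2 | r0:3,r1:7,r2:Add2,r3:4,r4:5,r5:7
c3: CDB Add1=11; issue ADD r3<-Add1 | r0:3,r1:7,r2:Add2,r3:Add1,r4:5,r5:7
c4: CDB Add2=12; issue MUL r5<-Mul1 | r0:3,r1:7,r2:12,r3:Add1,r4:5,r5:Mul1
c5: CDB Add1=12; issue SUB r0<-Add1 | r0:Add1,r1:7,r2:12,r3:12,r4:5,r5:Mul1
c6: issue ADD r1<-Add2 | r0:Add1,r1:Add2,r2:12,r3:12,r4:5,r5:Mul1
c7: CDB Add1=7; issue ADD r4<-Add1 | r0:7,r1:Add2,r2:12,r3:12,r4:Add1,r5:Mul1
c8: issue SUB r3<-Add3 | r0:7,r1:Add2,r2:12,r3:Add3,r4:Add1,r5:Mul1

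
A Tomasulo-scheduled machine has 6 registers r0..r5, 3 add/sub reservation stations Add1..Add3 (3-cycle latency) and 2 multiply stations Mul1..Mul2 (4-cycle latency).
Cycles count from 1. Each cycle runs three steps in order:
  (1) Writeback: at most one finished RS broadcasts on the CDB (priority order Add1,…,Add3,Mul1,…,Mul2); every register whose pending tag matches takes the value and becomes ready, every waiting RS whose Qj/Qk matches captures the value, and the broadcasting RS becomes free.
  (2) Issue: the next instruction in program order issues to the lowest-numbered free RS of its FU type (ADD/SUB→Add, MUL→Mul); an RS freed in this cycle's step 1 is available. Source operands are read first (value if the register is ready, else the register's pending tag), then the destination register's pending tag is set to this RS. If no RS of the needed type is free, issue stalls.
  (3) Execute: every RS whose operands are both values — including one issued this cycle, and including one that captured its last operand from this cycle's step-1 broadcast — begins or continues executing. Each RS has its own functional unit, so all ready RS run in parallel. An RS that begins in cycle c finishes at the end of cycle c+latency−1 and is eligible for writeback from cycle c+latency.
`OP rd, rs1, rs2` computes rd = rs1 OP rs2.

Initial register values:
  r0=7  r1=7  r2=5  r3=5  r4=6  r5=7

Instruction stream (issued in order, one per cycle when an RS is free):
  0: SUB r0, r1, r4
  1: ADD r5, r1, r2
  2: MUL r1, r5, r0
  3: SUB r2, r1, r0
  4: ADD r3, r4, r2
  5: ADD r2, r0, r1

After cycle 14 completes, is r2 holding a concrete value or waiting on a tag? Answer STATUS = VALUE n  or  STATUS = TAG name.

  c1: issue SUB r0<-Add1  regs: r0:Add1,r1:7,r2:5,r3:5,r4:6,r5:7
  c2: issue ADD r5<-Add2  regs: r0:Add1,r1:7,r2:5,r3:5,r4:6,r5:Add2
  c3: issue MUL r1<-Mul1  regs: r0:Add1,r1:Mul1,r2:5,r3:5,r4:6,r5:Add2
  c4: CDB Add1=1; issue SUB r2<-Add1  regs: r0:1,r1:Mul1,r2:Add1,r3:5,r4:6,r5:Add2
  c5: CDB Add2=12; issue ADD r3<-Add2  regs: r0:1,r1:Mul1,r2:Add1,r3:Add2,r4:6,r5:12
  c6: issue ADD r2<-Add3  regs: r0:1,r1:Mul1,r2:Add3,r3:Add2,r4:6,r5:12
  c7: -  regs: r0:1,r1:Mul1,r2:Add3,r3:Add2,r4:6,r5:12
  c8: -  regs: r0:1,r1:Mul1,r2:Add3,r3:Add2,r4:6,r5:12
  c9: CDB Mul1=12  regs: r0:1,r1:12,r2:Add3,r3:Add2,r4:6,r5:12
  c10: -  regs: r0:1,r1:12,r2:Add3,r3:Add2,r4:6,r5:12
  c11: -  regs: r0:1,r1:12,r2:Add3,r3:Add2,r4:6,r5:12
  c12: CDB Add1=11  regs: r0:1,r1:12,r2:Add3,r3:Add2,r4:6,r5:12
  c13: CDB Add3=13  regs: r0:1,r1:12,r2:13,r3:Add2,r4:6,r5:12
  c14: -  regs: r0:1,r1:12,r2:13,r3:Add2,r4:6,r5:12

STATUS = VALUE 13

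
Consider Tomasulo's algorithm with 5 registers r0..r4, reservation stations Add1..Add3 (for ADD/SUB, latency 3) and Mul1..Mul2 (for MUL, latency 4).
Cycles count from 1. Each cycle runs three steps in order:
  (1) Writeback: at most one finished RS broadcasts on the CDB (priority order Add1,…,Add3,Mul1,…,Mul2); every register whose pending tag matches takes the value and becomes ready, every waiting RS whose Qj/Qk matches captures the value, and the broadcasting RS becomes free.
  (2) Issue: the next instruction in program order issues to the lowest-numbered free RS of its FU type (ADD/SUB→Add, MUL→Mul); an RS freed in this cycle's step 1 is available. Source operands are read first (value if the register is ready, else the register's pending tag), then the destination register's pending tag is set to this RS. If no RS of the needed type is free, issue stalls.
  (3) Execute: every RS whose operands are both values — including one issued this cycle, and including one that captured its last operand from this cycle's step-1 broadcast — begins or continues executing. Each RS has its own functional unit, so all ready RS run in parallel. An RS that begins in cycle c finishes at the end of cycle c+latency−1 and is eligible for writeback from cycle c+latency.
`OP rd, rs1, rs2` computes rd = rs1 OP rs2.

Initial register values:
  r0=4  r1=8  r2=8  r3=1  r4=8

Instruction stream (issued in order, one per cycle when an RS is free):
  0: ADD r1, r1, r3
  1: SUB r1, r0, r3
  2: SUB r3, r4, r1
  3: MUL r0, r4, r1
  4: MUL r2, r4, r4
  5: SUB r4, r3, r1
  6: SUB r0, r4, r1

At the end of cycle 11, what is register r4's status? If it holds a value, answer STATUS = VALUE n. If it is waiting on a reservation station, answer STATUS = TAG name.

STATUS = VALUE 2

c1: issue ADD r1<-Add1 | r0:4,r1:Add1,r2:8,r3:1,r4:8
c2: issue SUB r1<-Add2 | r0:4,r1:Add2,r2:8,r3:1,r4:8
c3: issue SUB r3<-Add3 | r0:4,r1:Add2,r2:8,r3:Add3,r4:8
c4: CDB Add1=9; issue MUL r0<-Mul1 | r0:Mul1,r1:Add2,r2:8,r3:Add3,r4:8
c5: CDB Add2=3; issue MUL r2<-Mul2 | r0:Mul1,r1:3,r2:Mul2,r3:Add3,r4:8
c6: issue SUB r4<-Add1 | r0:Mul1,r1:3,r2:Mul2,r3:Add3,r4:Add1
c7: issue SUB r0<-Add2 | r0:Add2,r1:3,r2:Mul2,r3:Add3,r4:Add1
c8: CDB Add3=5 | r0:Add2,r1:3,r2:Mul2,r3:5,r4:Add1
c9: CDB Mul1=24 | r0:Add2,r1:3,r2:Mul2,r3:5,r4:Add1
c10: CDB Mul2=64 | r0:Add2,r1:3,r2:64,r3:5,r4:Add1
c11: CDB Add1=2 | r0:Add2,r1:3,r2:64,r3:5,r4:2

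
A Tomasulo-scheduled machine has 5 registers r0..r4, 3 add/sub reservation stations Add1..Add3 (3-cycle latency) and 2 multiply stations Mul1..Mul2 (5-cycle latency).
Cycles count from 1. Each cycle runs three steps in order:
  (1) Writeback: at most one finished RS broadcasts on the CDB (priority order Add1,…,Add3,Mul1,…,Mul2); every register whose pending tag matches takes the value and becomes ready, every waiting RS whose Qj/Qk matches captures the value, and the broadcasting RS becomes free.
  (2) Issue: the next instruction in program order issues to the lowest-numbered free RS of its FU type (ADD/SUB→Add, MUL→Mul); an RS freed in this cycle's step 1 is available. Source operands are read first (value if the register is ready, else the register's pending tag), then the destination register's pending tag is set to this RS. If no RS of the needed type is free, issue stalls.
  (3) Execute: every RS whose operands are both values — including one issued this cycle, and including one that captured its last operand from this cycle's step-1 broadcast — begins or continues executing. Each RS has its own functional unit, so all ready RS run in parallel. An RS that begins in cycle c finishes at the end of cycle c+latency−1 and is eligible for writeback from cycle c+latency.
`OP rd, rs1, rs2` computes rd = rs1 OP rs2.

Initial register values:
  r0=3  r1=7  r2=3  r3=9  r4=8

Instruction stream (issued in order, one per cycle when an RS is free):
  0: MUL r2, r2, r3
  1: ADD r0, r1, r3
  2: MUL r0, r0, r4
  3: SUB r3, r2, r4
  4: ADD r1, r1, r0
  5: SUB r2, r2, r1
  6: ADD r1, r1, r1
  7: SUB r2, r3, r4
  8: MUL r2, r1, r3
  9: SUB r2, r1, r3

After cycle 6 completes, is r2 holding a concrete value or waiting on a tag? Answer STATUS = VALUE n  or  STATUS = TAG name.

cycle 1: issue MUL r2<-Mul1 // r0:3,r1:7,r2:Mul1,r3:9,r4:8
cycle 2: issue ADD r0<-Add1 // r0:Add1,r1:7,r2:Mul1,r3:9,r4:8
cycle 3: issue MUL r0<-Mul2 // r0:Mul2,r1:7,r2:Mul1,r3:9,r4:8
cycle 4: issue SUB r3<-Add2 // r0:Mul2,r1:7,r2:Mul1,r3:Add2,r4:8
cycle 5: CDB Add1=16; issue ADD r1<-Add1 // r0:Mul2,r1:Add1,r2:Mul1,r3:Add2,r4:8
cycle 6: CDB Mul1=27; issue SUB r2<-Add3 // r0:Mul2,r1:Add1,r2:Add3,r3:Add2,r4:8

STATUS = TAG Add3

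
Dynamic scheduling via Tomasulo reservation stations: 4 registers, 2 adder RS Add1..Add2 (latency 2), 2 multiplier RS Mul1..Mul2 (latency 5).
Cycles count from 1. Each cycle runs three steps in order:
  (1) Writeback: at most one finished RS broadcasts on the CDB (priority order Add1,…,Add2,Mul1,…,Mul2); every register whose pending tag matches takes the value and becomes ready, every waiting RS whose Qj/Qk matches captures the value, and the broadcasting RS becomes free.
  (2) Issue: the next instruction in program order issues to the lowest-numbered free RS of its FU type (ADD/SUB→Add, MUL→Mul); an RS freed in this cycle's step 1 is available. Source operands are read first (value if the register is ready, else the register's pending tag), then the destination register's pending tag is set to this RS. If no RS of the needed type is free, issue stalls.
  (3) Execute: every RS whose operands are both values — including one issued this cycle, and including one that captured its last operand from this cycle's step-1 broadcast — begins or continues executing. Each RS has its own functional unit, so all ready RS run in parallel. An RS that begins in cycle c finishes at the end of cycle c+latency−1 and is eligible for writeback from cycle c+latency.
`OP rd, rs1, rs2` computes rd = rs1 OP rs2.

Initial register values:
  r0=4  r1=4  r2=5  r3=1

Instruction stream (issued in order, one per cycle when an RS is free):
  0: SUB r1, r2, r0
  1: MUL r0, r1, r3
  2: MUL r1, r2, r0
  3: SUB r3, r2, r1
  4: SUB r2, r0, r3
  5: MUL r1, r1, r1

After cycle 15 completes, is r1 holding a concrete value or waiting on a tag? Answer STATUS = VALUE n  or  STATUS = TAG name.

  c1: issue SUB r1<-Add1  regs: r0:4,r1:Add1,r2:5,r3:1
  c2: issue MUL r0<-Mul1  regs: r0:Mul1,r1:Add1,r2:5,r3:1
  c3: CDB Add1=1; issue MUL r1<-Mul2  regs: r0:Mul1,r1:Mul2,r2:5,r3:1
  c4: issue SUB r3<-Add1  regs: r0:Mul1,r1:Mul2,r2:5,r3:Add1
  c5: issue SUB r2<-Add2  regs: r0:Mul1,r1:Mul2,r2:Add2,r3:Add1
  c6: stall  regs: r0:Mul1,r1:Mul2,r2:Add2,r3:Add1
  c7: stall  regs: r0:Mul1,r1:Mul2,r2:Add2,r3:Add1
  c8: CDB Mul1=1; issue MUL r1<-Mul1  regs: r0:1,r1:Mul1,r2:Add2,r3:Add1
  c9: -  regs: r0:1,r1:Mul1,r2:Add2,r3:Add1
  c10: -  regs: r0:1,r1:Mul1,r2:Add2,r3:Add1
  c11: -  regs: r0:1,r1:Mul1,r2:Add2,r3:Add1
  c12: -  regs: r0:1,r1:Mul1,r2:Add2,r3:Add1
  c13: CDB Mul2=5  regs: r0:1,r1:Mul1,r2:Add2,r3:Add1
  c14: -  regs: r0:1,r1:Mul1,r2:Add2,r3:Add1
  c15: CDB Add1=0  regs: r0:1,r1:Mul1,r2:Add2,r3:0

STATUS = TAG Mul1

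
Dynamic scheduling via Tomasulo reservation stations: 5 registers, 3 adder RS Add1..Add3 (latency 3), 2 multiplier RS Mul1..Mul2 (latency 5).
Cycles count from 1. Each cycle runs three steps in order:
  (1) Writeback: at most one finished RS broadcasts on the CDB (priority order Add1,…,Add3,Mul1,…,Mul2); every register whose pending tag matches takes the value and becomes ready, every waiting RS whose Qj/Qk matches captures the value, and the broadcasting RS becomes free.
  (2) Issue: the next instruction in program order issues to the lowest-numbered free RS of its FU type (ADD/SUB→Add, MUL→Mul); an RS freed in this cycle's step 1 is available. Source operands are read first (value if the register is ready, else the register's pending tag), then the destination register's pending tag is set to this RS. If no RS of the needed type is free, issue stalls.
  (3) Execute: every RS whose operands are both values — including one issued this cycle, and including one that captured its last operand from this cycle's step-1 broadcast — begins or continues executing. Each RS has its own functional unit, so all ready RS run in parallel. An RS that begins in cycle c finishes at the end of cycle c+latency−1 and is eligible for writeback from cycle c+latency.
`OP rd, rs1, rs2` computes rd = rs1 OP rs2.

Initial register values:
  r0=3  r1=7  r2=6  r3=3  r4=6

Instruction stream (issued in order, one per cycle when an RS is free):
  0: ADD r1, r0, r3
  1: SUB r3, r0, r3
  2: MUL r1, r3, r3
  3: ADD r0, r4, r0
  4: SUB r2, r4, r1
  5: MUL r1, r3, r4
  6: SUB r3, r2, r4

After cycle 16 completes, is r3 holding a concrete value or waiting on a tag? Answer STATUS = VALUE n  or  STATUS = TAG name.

STATUS = VALUE 0

cycle 1: issue ADD r1<-Add1 // r0:3,r1:Add1,r2:6,r3:3,r4:6
cycle 2: issue SUB r3<-Add2 // r0:3,r1:Add1,r2:6,r3:Add2,r4:6
cycle 3: issue MUL r1<-Mul1 // r0:3,r1:Mul1,r2:6,r3:Add2,r4:6
cycle 4: CDB Add1=6; issue ADD r0<-Add1 // r0:Add1,r1:Mul1,r2:6,r3:Add2,r4:6
cycle 5: CDB Add2=0; issue SUB r2<-Add2 // r0:Add1,r1:Mul1,r2:Add2,r3:0,r4:6
cycle 6: issue MUL r1<-Mul2 // r0:Add1,r1:Mul2,r2:Add2,r3:0,r4:6
cycle 7: CDB Add1=9; issue SUB r3<-Add1 // r0:9,r1:Mul2,r2:Add2,r3:Add1,r4:6
cycle 8: - // r0:9,r1:Mul2,r2:Add2,r3:Add1,r4:6
cycle 9: - // r0:9,r1:Mul2,r2:Add2,r3:Add1,r4:6
cycle 10: CDB Mul1=0 // r0:9,r1:Mul2,r2:Add2,r3:Add1,r4:6
cycle 11: CDB Mul2=0 // r0:9,r1:0,r2:Add2,r3:Add1,r4:6
cycle 12: - // r0:9,r1:0,r2:Add2,r3:Add1,r4:6
cycle 13: CDB Add2=6 // r0:9,r1:0,r2:6,r3:Add1,r4:6
cycle 14: - // r0:9,r1:0,r2:6,r3:Add1,r4:6
cycle 15: - // r0:9,r1:0,r2:6,r3:Add1,r4:6
cycle 16: CDB Add1=0 // r0:9,r1:0,r2:6,r3:0,r4:6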